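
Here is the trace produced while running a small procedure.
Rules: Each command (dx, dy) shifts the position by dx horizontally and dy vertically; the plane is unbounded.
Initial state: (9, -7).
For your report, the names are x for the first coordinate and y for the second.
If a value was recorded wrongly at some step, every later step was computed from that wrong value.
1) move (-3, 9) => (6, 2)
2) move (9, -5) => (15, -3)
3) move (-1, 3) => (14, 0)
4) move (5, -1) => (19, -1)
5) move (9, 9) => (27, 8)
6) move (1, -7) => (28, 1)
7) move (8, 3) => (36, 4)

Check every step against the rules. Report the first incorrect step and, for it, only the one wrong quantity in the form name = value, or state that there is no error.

step 1: x = 9 + (-3) = 6, y = -7 + (9) = 2 -> checks out
step 2: x = 6 + (9) = 15, y = 2 + (-5) = -3 -> agrees with the trace
step 3: x = 15 + (-1) = 14, y = -3 + (3) = 0 -> no discrepancy
step 4: x = 14 + (5) = 19, y = 0 + (-1) = -1 -> agrees with the trace
step 5: x = 19 + (9) = 28, y = -1 + (9) = 8 -> the trace has a different value
So the first discrepancy is step 5, where the right value is x = 28.

step 5, x = 28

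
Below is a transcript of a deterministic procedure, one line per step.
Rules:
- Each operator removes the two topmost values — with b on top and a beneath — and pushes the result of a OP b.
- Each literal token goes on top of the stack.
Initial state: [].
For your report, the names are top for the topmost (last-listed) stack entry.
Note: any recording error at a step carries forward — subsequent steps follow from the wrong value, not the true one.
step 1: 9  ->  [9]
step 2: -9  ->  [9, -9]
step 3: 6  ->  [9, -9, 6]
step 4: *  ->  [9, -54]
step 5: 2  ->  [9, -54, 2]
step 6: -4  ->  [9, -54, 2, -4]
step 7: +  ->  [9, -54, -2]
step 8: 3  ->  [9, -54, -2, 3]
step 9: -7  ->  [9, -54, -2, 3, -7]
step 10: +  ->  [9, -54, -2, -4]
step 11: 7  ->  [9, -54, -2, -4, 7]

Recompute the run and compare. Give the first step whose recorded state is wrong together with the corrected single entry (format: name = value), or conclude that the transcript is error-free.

step 1: push 9: top = 9 -> confirmed correct
step 2: push -9: top = -9 -> agrees with the transcript
step 3: push 6: top = 6 -> exactly as logged
step 4: -9 * 6 = -54 -> same as recorded
step 5: push 2: top = 2 -> verified
step 6: push -4: top = -4 -> in agreement
step 7: 2 + -4 = -2 -> same as recorded
step 8: push 3: top = 3 -> exactly as logged
step 9: push -7: top = -7 -> agrees with the transcript
step 10: 3 + -7 = -4 -> same as recorded
step 11: push 7: top = 7 -> no discrepancy
All entries verified; no error found.

no error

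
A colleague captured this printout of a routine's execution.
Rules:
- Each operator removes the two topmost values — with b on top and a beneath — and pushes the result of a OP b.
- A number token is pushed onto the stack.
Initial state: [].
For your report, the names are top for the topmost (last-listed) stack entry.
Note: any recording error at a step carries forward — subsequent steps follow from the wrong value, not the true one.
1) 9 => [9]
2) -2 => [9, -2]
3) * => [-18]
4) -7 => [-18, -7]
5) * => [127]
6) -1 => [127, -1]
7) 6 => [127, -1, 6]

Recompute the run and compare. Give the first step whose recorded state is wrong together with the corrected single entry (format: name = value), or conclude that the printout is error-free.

step 5, top = 126

step 1: push 9: top = 9 -> consistent with the printout
step 2: push -2: top = -2 -> confirmed correct
step 3: 9 * -2 = -18 -> matches
step 4: push -7: top = -7 -> confirmed correct
step 5: -18 * -7 = 126 -> not what was recorded
The audit stops at step 5: the recorded entry is wrong and should be top = 126.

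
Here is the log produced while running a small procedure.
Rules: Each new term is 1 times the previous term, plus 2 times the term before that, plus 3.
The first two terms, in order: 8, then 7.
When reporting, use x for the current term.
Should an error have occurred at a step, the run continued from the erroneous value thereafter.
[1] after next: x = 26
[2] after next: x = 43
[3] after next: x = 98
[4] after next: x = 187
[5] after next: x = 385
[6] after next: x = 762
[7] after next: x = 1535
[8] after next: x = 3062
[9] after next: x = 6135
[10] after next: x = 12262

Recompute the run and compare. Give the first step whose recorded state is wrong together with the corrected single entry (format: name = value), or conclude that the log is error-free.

step 5, x = 386

step 1: x = 1*(7) + (2)*(8) + (3) = 26 -> matches
step 2: x = 1*(26) + (2)*(7) + (3) = 43 -> exactly as logged
step 3: x = 1*(43) + (2)*(26) + (3) = 98 -> exactly as logged
step 4: x = 1*(98) + (2)*(43) + (3) = 187 -> confirmed correct
step 5: x = 1*(187) + (2)*(98) + (3) = 386 -> the entry is off here
So the first discrepancy is step 5, where the right value is x = 386.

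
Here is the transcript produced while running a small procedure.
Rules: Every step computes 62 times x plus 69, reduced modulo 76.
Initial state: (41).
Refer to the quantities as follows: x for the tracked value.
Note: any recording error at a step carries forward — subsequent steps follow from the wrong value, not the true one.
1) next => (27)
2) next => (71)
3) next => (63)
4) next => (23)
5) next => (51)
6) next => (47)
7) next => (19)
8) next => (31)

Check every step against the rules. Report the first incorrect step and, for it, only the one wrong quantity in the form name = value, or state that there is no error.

step 6, x = 39

Recomputing the run from the initial state:
step 1: x = 27
step 2: x = 71
step 3: x = 63
step 4: x = 23
step 5: x = 51
step 6: x = 39
step 7: x = 55
step 8: x = 59
The first disagreement with the transcript is at step 6, where the value should be x = 39.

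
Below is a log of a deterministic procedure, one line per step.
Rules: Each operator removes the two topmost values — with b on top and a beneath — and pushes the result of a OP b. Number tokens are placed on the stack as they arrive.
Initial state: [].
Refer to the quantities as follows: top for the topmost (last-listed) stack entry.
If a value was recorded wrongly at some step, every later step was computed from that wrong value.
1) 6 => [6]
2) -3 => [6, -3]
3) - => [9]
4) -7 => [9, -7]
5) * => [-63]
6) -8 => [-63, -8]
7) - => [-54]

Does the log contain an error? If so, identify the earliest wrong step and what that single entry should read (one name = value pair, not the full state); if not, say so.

1. push 6: top = 6 (consistent with the log)
2. push -3: top = -3 (exactly as logged)
3. 6 - -3 = 9 (in agreement)
4. push -7: top = -7 (exactly as logged)
5. 9 * -7 = -63 (matches)
6. push -8: top = -8 (checks out)
7. -63 - -8 = -55 (a discrepancy with the log)
Step 7 is the first one off; corrected, top = -55.

step 7, top = -55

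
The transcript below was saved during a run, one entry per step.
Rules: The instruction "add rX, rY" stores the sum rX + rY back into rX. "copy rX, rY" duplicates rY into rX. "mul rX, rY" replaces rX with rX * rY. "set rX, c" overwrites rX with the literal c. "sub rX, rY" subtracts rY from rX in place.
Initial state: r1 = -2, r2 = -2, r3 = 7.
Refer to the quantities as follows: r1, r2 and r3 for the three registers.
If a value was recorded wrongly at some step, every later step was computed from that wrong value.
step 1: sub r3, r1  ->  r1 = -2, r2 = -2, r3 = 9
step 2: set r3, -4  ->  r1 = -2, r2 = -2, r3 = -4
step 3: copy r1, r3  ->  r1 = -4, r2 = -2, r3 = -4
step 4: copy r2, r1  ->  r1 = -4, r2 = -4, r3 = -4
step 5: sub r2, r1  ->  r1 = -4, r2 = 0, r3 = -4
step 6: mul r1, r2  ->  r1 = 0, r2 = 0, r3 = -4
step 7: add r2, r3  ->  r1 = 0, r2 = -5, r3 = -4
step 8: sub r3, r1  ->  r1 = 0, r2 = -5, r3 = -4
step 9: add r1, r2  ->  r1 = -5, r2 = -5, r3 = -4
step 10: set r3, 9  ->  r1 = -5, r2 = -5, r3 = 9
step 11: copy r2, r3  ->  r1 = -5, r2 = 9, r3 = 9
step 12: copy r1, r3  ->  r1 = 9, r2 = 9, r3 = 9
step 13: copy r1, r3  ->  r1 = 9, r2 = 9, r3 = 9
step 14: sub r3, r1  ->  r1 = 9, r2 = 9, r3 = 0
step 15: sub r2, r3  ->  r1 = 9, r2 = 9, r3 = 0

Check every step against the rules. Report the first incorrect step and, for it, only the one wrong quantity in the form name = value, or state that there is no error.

step 7, r2 = -4

Recomputing the run from the initial state:
step 1: r1 = -2, r2 = -2, r3 = 9
step 2: r1 = -2, r2 = -2, r3 = -4
step 3: r1 = -4, r2 = -2, r3 = -4
step 4: r1 = -4, r2 = -4, r3 = -4
step 5: r1 = -4, r2 = 0, r3 = -4
step 6: r1 = 0, r2 = 0, r3 = -4
step 7: r1 = 0, r2 = -4, r3 = -4
step 8: r1 = 0, r2 = -4, r3 = -4
step 9: r1 = -4, r2 = -4, r3 = -4
step 10: r1 = -4, r2 = -4, r3 = 9
step 11: r1 = -4, r2 = 9, r3 = 9
step 12: r1 = 9, r2 = 9, r3 = 9
step 13: r1 = 9, r2 = 9, r3 = 9
step 14: r1 = 9, r2 = 9, r3 = 0
step 15: r1 = 9, r2 = 9, r3 = 0
The first disagreement with the transcript is at step 7, where the value should be r2 = -4.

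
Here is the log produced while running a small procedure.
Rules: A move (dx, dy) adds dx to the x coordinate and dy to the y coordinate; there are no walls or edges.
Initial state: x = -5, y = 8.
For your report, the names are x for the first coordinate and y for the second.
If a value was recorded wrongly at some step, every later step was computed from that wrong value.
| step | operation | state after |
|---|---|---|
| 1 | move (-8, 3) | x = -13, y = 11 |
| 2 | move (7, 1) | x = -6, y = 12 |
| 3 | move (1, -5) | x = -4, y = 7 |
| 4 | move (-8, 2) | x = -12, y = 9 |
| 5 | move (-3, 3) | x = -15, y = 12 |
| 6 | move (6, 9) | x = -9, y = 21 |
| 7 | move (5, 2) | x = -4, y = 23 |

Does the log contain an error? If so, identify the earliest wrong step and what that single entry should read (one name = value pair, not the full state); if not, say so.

step 1: x = -5 + (-8) = -13, y = 8 + (3) = 11 -> checks out
step 2: x = -13 + (7) = -6, y = 11 + (1) = 12 -> agrees with the log
step 3: x = -6 + (1) = -5, y = 12 + (-5) = 7 -> the log disagrees here
First incorrect step: 3; the correct value is x = -5.

step 3, x = -5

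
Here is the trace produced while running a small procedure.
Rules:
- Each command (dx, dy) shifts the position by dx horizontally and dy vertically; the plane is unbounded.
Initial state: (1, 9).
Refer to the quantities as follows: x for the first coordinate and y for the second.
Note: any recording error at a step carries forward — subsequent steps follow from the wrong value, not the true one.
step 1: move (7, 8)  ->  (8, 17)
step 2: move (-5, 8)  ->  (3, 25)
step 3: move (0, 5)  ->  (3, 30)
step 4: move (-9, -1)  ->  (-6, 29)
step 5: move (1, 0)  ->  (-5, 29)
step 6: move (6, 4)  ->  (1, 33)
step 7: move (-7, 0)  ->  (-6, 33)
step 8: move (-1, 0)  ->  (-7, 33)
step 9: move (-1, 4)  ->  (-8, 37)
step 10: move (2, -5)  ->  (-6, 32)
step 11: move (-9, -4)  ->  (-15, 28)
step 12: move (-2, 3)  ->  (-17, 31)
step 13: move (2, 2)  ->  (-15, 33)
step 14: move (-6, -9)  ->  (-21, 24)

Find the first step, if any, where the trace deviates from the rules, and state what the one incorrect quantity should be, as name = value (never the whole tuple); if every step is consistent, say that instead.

1. x = 1 + (7) = 8, y = 9 + (8) = 17 (agrees with the trace)
2. x = 8 + (-5) = 3, y = 17 + (8) = 25 (checks out)
3. x = 3 + (0) = 3, y = 25 + (5) = 30 (verified)
4. x = 3 + (-9) = -6, y = 30 + (-1) = 29 (exactly as logged)
5. x = -6 + (1) = -5, y = 29 + (0) = 29 (no discrepancy)
6. x = -5 + (6) = 1, y = 29 + (4) = 33 (in agreement)
7. x = 1 + (-7) = -6, y = 33 + (0) = 33 (verified)
8. x = -6 + (-1) = -7, y = 33 + (0) = 33 (confirmed correct)
9. x = -7 + (-1) = -8, y = 33 + (4) = 37 (checks out)
10. x = -8 + (2) = -6, y = 37 + (-5) = 32 (agrees with the trace)
11. x = -6 + (-9) = -15, y = 32 + (-4) = 28 (consistent with the trace)
12. x = -15 + (-2) = -17, y = 28 + (3) = 31 (confirmed correct)
13. x = -17 + (2) = -15, y = 31 + (2) = 33 (matches)
14. x = -15 + (-6) = -21, y = 33 + (-9) = 24 (confirmed correct)
Each recorded entry agrees with the recomputation.

no error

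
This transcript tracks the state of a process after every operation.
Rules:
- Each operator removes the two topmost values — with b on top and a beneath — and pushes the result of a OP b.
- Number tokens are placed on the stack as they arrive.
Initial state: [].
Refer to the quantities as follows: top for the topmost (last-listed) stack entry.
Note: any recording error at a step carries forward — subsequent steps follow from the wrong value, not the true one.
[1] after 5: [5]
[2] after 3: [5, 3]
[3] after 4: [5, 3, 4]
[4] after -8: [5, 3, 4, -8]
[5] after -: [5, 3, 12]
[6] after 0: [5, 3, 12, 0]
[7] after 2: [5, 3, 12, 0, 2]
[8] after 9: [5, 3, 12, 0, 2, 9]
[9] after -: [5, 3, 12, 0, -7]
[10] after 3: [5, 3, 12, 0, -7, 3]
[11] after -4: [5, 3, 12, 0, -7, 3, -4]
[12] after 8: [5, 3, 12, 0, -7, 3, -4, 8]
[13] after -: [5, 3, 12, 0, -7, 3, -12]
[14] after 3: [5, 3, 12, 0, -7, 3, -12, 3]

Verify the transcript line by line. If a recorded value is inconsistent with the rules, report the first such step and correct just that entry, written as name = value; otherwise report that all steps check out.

no error

Recomputing the run from the initial state:
step 1: [5]
step 2: [5, 3]
step 3: [5, 3, 4]
step 4: [5, 3, 4, -8]
step 5: [5, 3, 12]
step 6: [5, 3, 12, 0]
step 7: [5, 3, 12, 0, 2]
step 8: [5, 3, 12, 0, 2, 9]
step 9: [5, 3, 12, 0, -7]
step 10: [5, 3, 12, 0, -7, 3]
step 11: [5, 3, 12, 0, -7, 3, -4]
step 12: [5, 3, 12, 0, -7, 3, -4, 8]
step 13: [5, 3, 12, 0, -7, 3, -12]
step 14: [5, 3, 12, 0, -7, 3, -12, 3]
This matches the transcript at every step.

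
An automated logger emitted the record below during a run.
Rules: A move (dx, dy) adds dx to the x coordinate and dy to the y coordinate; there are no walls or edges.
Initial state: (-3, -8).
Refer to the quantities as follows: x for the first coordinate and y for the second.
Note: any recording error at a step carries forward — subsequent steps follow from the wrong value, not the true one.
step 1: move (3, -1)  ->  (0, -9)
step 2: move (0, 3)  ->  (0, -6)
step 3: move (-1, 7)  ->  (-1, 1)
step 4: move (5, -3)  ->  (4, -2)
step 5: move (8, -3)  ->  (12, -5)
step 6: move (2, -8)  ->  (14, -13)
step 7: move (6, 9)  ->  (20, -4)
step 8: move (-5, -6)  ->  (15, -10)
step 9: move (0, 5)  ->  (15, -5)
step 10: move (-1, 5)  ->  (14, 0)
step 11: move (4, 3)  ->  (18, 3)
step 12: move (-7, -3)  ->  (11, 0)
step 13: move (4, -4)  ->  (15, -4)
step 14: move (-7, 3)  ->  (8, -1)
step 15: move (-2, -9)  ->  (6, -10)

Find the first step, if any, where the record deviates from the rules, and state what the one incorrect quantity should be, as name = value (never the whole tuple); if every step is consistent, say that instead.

1. x = -3 + (3) = 0, y = -8 + (-1) = -9 (consistent with the record)
2. x = 0 + (0) = 0, y = -9 + (3) = -6 (agrees with the record)
3. x = 0 + (-1) = -1, y = -6 + (7) = 1 (same as recorded)
4. x = -1 + (5) = 4, y = 1 + (-3) = -2 (matches)
5. x = 4 + (8) = 12, y = -2 + (-3) = -5 (same as recorded)
6. x = 12 + (2) = 14, y = -5 + (-8) = -13 (same as recorded)
7. x = 14 + (6) = 20, y = -13 + (9) = -4 (consistent with the record)
8. x = 20 + (-5) = 15, y = -4 + (-6) = -10 (agrees with the record)
9. x = 15 + (0) = 15, y = -10 + (5) = -5 (checks out)
10. x = 15 + (-1) = 14, y = -5 + (5) = 0 (matches)
11. x = 14 + (4) = 18, y = 0 + (3) = 3 (matches)
12. x = 18 + (-7) = 11, y = 3 + (-3) = 0 (in agreement)
13. x = 11 + (4) = 15, y = 0 + (-4) = -4 (agrees with the record)
14. x = 15 + (-7) = 8, y = -4 + (3) = -1 (no discrepancy)
15. x = 8 + (-2) = 6, y = -1 + (-9) = -10 (agrees with the record)
Every step is consistent.

no error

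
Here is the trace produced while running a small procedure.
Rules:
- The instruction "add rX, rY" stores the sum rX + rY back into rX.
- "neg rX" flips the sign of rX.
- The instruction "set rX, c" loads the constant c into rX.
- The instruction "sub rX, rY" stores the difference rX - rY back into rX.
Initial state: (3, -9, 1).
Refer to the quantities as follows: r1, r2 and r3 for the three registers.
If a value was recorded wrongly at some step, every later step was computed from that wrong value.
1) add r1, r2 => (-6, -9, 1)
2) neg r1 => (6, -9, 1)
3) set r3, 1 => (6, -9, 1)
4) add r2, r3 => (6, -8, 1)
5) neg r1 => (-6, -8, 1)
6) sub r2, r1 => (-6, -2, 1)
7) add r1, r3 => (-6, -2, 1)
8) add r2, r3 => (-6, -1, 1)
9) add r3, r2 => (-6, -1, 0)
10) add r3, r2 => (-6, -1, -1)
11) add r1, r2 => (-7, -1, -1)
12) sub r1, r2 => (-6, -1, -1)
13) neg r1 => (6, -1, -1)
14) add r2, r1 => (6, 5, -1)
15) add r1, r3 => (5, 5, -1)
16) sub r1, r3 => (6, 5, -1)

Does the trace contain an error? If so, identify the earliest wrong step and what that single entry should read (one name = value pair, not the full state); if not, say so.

step 7, r1 = -5

Recomputing the run from the initial state:
step 1: r1 = -6, r2 = -9, r3 = 1
step 2: r1 = 6, r2 = -9, r3 = 1
step 3: r1 = 6, r2 = -9, r3 = 1
step 4: r1 = 6, r2 = -8, r3 = 1
step 5: r1 = -6, r2 = -8, r3 = 1
step 6: r1 = -6, r2 = -2, r3 = 1
step 7: r1 = -5, r2 = -2, r3 = 1
step 8: r1 = -5, r2 = -1, r3 = 1
step 9: r1 = -5, r2 = -1, r3 = 0
step 10: r1 = -5, r2 = -1, r3 = -1
step 11: r1 = -6, r2 = -1, r3 = -1
step 12: r1 = -5, r2 = -1, r3 = -1
step 13: r1 = 5, r2 = -1, r3 = -1
step 14: r1 = 5, r2 = 4, r3 = -1
step 15: r1 = 4, r2 = 4, r3 = -1
step 16: r1 = 5, r2 = 4, r3 = -1
The first disagreement with the trace is at step 7, where the value should be r1 = -5.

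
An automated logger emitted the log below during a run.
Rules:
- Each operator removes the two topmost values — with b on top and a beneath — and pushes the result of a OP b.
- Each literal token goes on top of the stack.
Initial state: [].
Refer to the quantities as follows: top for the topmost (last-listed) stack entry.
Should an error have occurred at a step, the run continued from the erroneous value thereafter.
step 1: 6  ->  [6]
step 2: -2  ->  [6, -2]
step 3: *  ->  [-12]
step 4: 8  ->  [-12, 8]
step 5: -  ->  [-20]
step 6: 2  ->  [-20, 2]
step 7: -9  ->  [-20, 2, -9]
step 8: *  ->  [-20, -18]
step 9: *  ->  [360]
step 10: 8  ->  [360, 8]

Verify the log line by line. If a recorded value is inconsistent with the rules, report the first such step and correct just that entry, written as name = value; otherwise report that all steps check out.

Step 1: push 6: top = 6 — no discrepancy.
Step 2: push -2: top = -2 — exactly as logged.
Step 3: 6 * -2 = -12 — agrees with the log.
Step 4: push 8: top = 8 — same as recorded.
Step 5: -12 - 8 = -20 — confirmed correct.
Step 6: push 2: top = 2 — agrees with the log.
Step 7: push -9: top = -9 — same as recorded.
Step 8: 2 * -9 = -18 — same as recorded.
Step 9: -20 * -18 = 360 — same as recorded.
Step 10: push 8: top = 8 — exactly as logged.
All entries verified; no error found.

no error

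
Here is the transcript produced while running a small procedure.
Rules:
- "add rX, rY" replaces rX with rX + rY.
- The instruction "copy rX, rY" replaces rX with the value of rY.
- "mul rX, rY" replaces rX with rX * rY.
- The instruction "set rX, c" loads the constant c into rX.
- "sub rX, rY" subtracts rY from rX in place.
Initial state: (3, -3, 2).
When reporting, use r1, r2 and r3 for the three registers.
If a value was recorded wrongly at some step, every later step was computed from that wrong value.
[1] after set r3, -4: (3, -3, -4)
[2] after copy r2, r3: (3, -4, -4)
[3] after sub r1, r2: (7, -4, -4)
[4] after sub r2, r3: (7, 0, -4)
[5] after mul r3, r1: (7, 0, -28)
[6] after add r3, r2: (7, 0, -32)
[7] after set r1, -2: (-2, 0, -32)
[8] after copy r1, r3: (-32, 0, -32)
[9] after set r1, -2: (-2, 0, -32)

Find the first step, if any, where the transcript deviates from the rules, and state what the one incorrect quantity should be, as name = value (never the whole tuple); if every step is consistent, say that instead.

step 6, r3 = -28

Recomputing the run from the initial state:
step 1: r1 = 3, r2 = -3, r3 = -4
step 2: r1 = 3, r2 = -4, r3 = -4
step 3: r1 = 7, r2 = -4, r3 = -4
step 4: r1 = 7, r2 = 0, r3 = -4
step 5: r1 = 7, r2 = 0, r3 = -28
step 6: r1 = 7, r2 = 0, r3 = -28
step 7: r1 = -2, r2 = 0, r3 = -28
step 8: r1 = -28, r2 = 0, r3 = -28
step 9: r1 = -2, r2 = 0, r3 = -28
The first disagreement with the transcript is at step 6, where the value should be r3 = -28.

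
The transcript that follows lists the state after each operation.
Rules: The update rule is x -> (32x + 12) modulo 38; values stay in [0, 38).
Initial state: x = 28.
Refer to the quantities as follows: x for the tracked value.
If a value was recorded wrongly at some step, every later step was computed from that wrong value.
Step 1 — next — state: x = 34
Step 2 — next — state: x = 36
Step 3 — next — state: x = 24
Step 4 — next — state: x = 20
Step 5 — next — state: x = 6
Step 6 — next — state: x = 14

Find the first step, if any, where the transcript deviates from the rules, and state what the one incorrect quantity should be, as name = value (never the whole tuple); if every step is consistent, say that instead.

no error

Step 1: x = (32*28 + 12) mod 38 = 34 — agrees with the transcript.
Step 2: x = (32*34 + 12) mod 38 = 36 — verified.
Step 3: x = (32*36 + 12) mod 38 = 24 — checks out.
Step 4: x = (32*24 + 12) mod 38 = 20 — same as recorded.
Step 5: x = (32*20 + 12) mod 38 = 6 — no discrepancy.
Step 6: x = (32*6 + 12) mod 38 = 14 — matches.
No step deviates from the rules.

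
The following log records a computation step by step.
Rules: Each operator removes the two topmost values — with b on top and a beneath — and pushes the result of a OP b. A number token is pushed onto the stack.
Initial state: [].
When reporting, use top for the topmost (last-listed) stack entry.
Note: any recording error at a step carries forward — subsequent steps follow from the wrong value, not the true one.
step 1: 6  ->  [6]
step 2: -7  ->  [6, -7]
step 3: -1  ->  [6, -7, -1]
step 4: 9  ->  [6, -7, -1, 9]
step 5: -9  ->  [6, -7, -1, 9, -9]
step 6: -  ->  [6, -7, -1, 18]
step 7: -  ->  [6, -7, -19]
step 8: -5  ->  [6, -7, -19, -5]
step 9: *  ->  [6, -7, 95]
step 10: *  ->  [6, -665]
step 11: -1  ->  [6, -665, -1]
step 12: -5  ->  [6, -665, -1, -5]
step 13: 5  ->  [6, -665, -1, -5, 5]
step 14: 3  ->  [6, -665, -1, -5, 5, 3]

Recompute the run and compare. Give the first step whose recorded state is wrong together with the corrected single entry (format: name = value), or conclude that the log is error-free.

Step 1: push 6: top = 6 — in agreement.
Step 2: push -7: top = -7 — checks out.
Step 3: push -1: top = -1 — confirmed correct.
Step 4: push 9: top = 9 — matches.
Step 5: push -9: top = -9 — matches.
Step 6: 9 - -9 = 18 — same as recorded.
Step 7: -1 - 18 = -19 — exactly as logged.
Step 8: push -5: top = -5 — verified.
Step 9: -19 * -5 = 95 — verified.
Step 10: -7 * 95 = -665 — matches.
Step 11: push -1: top = -1 — confirmed correct.
Step 12: push -5: top = -5 — consistent with the log.
Step 13: push 5: top = 5 — verified.
Step 14: push 3: top = 3 — consistent with the log.
Nothing is out of place; the run is error-free.

no error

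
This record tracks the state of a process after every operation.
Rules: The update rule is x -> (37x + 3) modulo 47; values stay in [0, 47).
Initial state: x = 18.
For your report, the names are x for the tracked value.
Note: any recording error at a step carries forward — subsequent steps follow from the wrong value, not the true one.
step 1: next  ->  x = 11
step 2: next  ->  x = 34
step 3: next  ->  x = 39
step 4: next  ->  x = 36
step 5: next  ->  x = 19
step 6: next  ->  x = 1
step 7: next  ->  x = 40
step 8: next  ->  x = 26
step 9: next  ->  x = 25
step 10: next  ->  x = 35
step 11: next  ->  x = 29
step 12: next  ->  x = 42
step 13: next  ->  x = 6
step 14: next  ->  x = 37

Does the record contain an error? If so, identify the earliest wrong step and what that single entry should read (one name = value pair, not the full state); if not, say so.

Recomputing the run from the initial state:
step 1: x = 11
step 2: x = 34
step 3: x = 39
step 4: x = 36
step 5: x = 19
step 6: x = 1
step 7: x = 40
step 8: x = 26
step 9: x = 25
step 10: x = 35
step 11: x = 29
step 12: x = 42
step 13: x = 6
step 14: x = 37
This matches the record at every step.

no error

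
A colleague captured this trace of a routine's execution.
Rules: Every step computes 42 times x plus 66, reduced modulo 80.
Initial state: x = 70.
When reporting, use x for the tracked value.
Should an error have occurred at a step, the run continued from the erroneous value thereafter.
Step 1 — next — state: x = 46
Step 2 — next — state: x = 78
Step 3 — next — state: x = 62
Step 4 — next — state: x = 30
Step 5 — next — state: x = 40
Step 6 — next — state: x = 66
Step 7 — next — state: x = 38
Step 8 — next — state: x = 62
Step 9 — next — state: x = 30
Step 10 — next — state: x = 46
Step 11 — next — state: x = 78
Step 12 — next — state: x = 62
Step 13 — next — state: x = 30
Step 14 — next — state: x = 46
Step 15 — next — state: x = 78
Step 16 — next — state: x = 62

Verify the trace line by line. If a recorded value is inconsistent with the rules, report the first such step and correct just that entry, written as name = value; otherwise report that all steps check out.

step 1: x = (42*70 + 66) mod 80 = 46 -> checks out
step 2: x = (42*46 + 66) mod 80 = 78 -> same as recorded
step 3: x = (42*78 + 66) mod 80 = 62 -> matches
step 4: x = (42*62 + 66) mod 80 = 30 -> exactly as logged
step 5: x = (42*30 + 66) mod 80 = 46 -> not what was recorded
Step 5 is the first one off; corrected, x = 46.

step 5, x = 46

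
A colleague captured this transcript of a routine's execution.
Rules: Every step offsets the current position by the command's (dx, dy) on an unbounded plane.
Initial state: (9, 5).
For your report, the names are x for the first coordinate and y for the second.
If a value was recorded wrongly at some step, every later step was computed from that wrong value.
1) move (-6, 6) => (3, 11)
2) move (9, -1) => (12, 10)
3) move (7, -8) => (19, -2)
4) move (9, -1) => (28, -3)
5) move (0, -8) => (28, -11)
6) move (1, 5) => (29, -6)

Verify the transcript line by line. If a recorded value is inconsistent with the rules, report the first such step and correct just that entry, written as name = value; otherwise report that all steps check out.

step 3, y = 2

Recomputing the run from the initial state:
step 1: x = 3, y = 11
step 2: x = 12, y = 10
step 3: x = 19, y = 2
step 4: x = 28, y = 1
step 5: x = 28, y = -7
step 6: x = 29, y = -2
The first disagreement with the transcript is at step 3, where the value should be y = 2.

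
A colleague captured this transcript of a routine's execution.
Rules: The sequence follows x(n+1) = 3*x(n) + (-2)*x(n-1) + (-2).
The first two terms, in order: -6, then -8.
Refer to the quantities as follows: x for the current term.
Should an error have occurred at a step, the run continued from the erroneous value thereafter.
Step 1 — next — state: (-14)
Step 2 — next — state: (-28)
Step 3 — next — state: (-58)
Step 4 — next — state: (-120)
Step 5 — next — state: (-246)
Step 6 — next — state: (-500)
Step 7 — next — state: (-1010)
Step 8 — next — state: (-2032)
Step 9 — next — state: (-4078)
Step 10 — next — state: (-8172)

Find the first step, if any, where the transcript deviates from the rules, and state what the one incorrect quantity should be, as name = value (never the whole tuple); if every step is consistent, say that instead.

Step 1: x = 3*(-8) + (-2)*(-6) + (-2) = -14 — matches.
Step 2: x = 3*(-14) + (-2)*(-8) + (-2) = -28 — no discrepancy.
Step 3: x = 3*(-28) + (-2)*(-14) + (-2) = -58 — matches.
Step 4: x = 3*(-58) + (-2)*(-28) + (-2) = -120 — confirmed correct.
Step 5: x = 3*(-120) + (-2)*(-58) + (-2) = -246 — in agreement.
Step 6: x = 3*(-246) + (-2)*(-120) + (-2) = -500 — in agreement.
Step 7: x = 3*(-500) + (-2)*(-246) + (-2) = -1010 — checks out.
Step 8: x = 3*(-1010) + (-2)*(-500) + (-2) = -2032 — consistent with the transcript.
Step 9: x = 3*(-2032) + (-2)*(-1010) + (-2) = -4078 — consistent with the transcript.
Step 10: x = 3*(-4078) + (-2)*(-2032) + (-2) = -8172 — confirmed correct.
Nothing is out of place; the run is error-free.

no error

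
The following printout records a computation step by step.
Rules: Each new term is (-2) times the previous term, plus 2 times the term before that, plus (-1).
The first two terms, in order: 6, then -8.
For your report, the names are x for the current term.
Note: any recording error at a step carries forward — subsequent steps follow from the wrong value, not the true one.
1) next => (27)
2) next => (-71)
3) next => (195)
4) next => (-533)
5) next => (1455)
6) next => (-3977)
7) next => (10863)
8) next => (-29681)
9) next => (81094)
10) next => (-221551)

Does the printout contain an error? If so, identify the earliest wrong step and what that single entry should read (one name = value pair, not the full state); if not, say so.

1. x = -2*(-8) + (2)*(6) + (-1) = 27 (no discrepancy)
2. x = -2*(27) + (2)*(-8) + (-1) = -71 (consistent with the printout)
3. x = -2*(-71) + (2)*(27) + (-1) = 195 (exactly as logged)
4. x = -2*(195) + (2)*(-71) + (-1) = -533 (exactly as logged)
5. x = -2*(-533) + (2)*(195) + (-1) = 1455 (verified)
6. x = -2*(1455) + (2)*(-533) + (-1) = -3977 (in agreement)
7. x = -2*(-3977) + (2)*(1455) + (-1) = 10863 (consistent with the printout)
8. x = -2*(10863) + (2)*(-3977) + (-1) = -29681 (consistent with the printout)
9. x = -2*(-29681) + (2)*(10863) + (-1) = 81087 (the printout disagrees here)
The audit stops at step 9: the recorded entry is wrong and should be x = 81087.

step 9, x = 81087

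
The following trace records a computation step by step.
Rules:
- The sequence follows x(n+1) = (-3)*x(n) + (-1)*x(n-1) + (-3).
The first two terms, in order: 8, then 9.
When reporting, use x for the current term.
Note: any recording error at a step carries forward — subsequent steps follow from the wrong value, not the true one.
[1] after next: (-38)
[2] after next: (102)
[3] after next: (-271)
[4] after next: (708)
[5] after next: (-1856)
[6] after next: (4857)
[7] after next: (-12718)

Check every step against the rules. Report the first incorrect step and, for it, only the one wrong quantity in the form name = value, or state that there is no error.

Recomputing the run from the initial state:
step 1: x = -38
step 2: x = 102
step 3: x = -271
step 4: x = 708
step 5: x = -1856
step 6: x = 4857
step 7: x = -12718
This matches the trace at every step.

no error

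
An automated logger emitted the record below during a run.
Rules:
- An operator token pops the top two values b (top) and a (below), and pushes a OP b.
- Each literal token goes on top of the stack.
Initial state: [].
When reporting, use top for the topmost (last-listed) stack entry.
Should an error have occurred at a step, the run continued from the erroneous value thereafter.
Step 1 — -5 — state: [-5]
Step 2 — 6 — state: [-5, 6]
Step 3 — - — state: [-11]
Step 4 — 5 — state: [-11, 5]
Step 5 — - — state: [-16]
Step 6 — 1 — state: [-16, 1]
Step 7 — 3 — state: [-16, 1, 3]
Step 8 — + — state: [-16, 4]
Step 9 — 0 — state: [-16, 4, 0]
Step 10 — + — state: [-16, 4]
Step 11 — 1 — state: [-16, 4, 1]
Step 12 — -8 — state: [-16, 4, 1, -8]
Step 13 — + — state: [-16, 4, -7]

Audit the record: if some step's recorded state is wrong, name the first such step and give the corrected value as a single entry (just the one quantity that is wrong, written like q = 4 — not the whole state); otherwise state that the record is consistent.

no error

Step 1: push -5: top = -5 — no discrepancy.
Step 2: push 6: top = 6 — exactly as logged.
Step 3: -5 - 6 = -11 — exactly as logged.
Step 4: push 5: top = 5 — exactly as logged.
Step 5: -11 - 5 = -16 — verified.
Step 6: push 1: top = 1 — same as recorded.
Step 7: push 3: top = 3 — checks out.
Step 8: 1 + 3 = 4 — verified.
Step 9: push 0: top = 0 — no discrepancy.
Step 10: 4 + 0 = 4 — no discrepancy.
Step 11: push 1: top = 1 — same as recorded.
Step 12: push -8: top = -8 — confirmed correct.
Step 13: 1 + -8 = -7 — matches.
Nothing is out of place; the run is error-free.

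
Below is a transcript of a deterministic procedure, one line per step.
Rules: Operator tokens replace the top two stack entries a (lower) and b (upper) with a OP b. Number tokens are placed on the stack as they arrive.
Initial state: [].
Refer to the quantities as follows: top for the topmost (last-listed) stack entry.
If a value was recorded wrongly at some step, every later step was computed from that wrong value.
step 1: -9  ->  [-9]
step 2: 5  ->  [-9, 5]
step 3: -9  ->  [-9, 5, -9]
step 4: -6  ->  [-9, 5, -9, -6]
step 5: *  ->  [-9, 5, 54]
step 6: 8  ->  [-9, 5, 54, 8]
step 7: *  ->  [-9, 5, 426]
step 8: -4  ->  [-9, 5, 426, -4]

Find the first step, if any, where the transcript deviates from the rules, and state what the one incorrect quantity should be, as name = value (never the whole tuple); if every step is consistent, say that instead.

step 7, top = 432

step 1: push -9: top = -9 -> same as recorded
step 2: push 5: top = 5 -> in agreement
step 3: push -9: top = -9 -> matches
step 4: push -6: top = -6 -> no discrepancy
step 5: -9 * -6 = 54 -> no discrepancy
step 6: push 8: top = 8 -> consistent with the transcript
step 7: 54 * 8 = 432 -> the entry is off here
So the first discrepancy is step 7, where the right value is top = 432.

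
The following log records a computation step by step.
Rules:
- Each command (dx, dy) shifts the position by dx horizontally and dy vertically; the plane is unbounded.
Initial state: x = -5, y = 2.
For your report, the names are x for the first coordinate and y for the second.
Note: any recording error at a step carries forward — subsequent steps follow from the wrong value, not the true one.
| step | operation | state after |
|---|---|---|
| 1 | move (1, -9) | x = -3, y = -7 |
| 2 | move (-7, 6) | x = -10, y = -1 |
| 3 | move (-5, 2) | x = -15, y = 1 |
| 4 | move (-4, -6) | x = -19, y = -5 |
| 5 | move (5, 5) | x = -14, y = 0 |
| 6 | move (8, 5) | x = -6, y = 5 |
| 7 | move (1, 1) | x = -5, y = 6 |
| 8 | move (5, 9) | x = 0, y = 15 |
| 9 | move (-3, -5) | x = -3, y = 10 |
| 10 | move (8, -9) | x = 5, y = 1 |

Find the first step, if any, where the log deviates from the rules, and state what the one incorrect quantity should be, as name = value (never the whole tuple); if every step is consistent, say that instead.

step 1, x = -4

1. x = -5 + (1) = -4, y = 2 + (-9) = -7 (the log disagrees here)
The earliest wrong entry is at step 1: it should read x = -4.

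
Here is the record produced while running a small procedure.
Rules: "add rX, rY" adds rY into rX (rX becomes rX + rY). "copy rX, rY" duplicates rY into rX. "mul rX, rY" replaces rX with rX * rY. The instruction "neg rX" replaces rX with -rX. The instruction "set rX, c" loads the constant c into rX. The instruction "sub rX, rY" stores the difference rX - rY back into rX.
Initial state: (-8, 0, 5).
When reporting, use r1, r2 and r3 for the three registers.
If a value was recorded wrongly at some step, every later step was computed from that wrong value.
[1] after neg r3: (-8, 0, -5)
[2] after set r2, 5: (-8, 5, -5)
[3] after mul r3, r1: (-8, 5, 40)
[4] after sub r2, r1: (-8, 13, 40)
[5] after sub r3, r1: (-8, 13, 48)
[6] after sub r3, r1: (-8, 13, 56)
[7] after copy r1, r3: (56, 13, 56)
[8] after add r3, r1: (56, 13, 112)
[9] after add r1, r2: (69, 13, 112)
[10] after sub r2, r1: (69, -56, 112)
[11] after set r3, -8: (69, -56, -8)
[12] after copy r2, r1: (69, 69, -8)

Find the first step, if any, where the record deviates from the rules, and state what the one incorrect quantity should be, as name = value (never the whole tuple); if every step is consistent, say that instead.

no error

Step 1: r3 = -(5) = -5 — no discrepancy.
Step 2: r2 = 5 — checks out.
Step 3: r3 = -5 * -8 = 40 — confirmed correct.
Step 4: r2 = 5 - -8 = 13 — matches.
Step 5: r3 = 40 - -8 = 48 — verified.
Step 6: r3 = 48 - -8 = 56 — in agreement.
Step 7: r1 = 56 — checks out.
Step 8: r3 = 56 + 56 = 112 — exactly as logged.
Step 9: r1 = 56 + 13 = 69 — exactly as logged.
Step 10: r2 = 13 - 69 = -56 — same as recorded.
Step 11: r3 = -8 — no discrepancy.
Step 12: r2 = 69 — same as recorded.
Every step is consistent.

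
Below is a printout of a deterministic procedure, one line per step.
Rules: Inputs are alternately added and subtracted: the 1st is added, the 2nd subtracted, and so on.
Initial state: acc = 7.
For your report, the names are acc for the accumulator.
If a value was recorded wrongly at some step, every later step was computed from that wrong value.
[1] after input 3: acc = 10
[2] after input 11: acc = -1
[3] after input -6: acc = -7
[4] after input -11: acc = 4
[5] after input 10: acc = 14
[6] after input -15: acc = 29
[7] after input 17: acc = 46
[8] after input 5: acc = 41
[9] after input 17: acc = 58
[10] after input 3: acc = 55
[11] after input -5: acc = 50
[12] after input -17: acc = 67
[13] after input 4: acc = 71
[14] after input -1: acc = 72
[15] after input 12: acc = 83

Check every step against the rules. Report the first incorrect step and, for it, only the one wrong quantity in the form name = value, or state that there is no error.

step 15, acc = 84

1. acc = 7 + 3 = 10 (confirmed correct)
2. acc = 10 - 11 = -1 (no discrepancy)
3. acc = -1 + -6 = -7 (exactly as logged)
4. acc = -7 - -11 = 4 (no discrepancy)
5. acc = 4 + 10 = 14 (confirmed correct)
6. acc = 14 - -15 = 29 (confirmed correct)
7. acc = 29 + 17 = 46 (confirmed correct)
8. acc = 46 - 5 = 41 (confirmed correct)
9. acc = 41 + 17 = 58 (agrees with the printout)
10. acc = 58 - 3 = 55 (agrees with the printout)
11. acc = 55 + -5 = 50 (no discrepancy)
12. acc = 50 - -17 = 67 (verified)
13. acc = 67 + 4 = 71 (matches)
14. acc = 71 - -1 = 72 (no discrepancy)
15. acc = 72 + 12 = 84 (the entry is off here)
First deviation found at step 15; the corrected entry is acc = 84.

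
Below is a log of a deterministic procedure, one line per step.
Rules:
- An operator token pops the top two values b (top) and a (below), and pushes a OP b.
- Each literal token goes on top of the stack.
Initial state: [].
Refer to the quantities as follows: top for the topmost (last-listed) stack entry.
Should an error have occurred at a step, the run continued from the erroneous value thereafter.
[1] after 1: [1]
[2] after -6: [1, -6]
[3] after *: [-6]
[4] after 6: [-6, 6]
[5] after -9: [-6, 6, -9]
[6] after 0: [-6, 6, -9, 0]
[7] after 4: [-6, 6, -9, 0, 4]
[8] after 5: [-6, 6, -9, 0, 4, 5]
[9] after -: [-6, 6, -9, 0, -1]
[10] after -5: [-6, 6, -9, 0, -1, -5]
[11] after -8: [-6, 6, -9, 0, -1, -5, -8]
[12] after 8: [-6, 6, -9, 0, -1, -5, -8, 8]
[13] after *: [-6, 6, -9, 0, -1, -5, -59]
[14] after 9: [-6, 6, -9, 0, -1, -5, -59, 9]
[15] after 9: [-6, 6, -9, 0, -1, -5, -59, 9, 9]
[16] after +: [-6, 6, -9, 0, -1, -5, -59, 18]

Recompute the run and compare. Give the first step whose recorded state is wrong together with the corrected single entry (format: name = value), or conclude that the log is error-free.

step 13, top = -64

Recomputing the run from the initial state:
step 1: [1]
step 2: [1, -6]
step 3: [-6]
step 4: [-6, 6]
step 5: [-6, 6, -9]
step 6: [-6, 6, -9, 0]
step 7: [-6, 6, -9, 0, 4]
step 8: [-6, 6, -9, 0, 4, 5]
step 9: [-6, 6, -9, 0, -1]
step 10: [-6, 6, -9, 0, -1, -5]
step 11: [-6, 6, -9, 0, -1, -5, -8]
step 12: [-6, 6, -9, 0, -1, -5, -8, 8]
step 13: [-6, 6, -9, 0, -1, -5, -64]
step 14: [-6, 6, -9, 0, -1, -5, -64, 9]
step 15: [-6, 6, -9, 0, -1, -5, -64, 9, 9]
step 16: [-6, 6, -9, 0, -1, -5, -64, 18]
The first disagreement with the log is at step 13, where the value should be top = -64.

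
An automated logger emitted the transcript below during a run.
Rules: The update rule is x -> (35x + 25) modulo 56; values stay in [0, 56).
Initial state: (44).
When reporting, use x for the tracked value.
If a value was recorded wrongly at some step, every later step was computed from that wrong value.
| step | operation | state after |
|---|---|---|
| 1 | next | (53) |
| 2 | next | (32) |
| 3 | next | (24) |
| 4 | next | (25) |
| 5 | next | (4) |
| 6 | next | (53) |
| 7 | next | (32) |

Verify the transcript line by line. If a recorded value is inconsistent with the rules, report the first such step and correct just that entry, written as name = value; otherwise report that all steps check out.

step 1: x = (35*44 + 25) mod 56 = 53 -> exactly as logged
step 2: x = (35*53 + 25) mod 56 = 32 -> verified
step 3: x = (35*32 + 25) mod 56 = 25 -> the transcript has a different value
First deviation found at step 3; the corrected entry is x = 25.

step 3, x = 25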